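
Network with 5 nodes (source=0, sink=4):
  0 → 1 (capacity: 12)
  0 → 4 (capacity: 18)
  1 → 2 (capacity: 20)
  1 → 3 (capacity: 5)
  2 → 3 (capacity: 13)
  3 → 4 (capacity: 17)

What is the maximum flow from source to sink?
Maximum flow = 30

Max flow: 30

Flow assignment:
  0 → 1: 12/12
  0 → 4: 18/18
  1 → 2: 7/20
  1 → 3: 5/5
  2 → 3: 7/13
  3 → 4: 12/17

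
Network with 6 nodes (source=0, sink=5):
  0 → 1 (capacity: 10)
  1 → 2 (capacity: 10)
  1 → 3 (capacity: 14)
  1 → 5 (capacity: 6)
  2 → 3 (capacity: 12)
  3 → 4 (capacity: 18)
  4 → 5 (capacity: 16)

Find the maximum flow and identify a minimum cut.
Max flow = 10, Min cut edges: (0,1)

Maximum flow: 10
Minimum cut: (0,1)
Partition: S = [0], T = [1, 2, 3, 4, 5]

Max-flow min-cut theorem verified: both equal 10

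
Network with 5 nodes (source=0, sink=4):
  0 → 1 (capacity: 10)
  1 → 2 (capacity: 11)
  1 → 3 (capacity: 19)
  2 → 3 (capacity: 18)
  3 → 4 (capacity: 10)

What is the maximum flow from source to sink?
Maximum flow = 10

Max flow: 10

Flow assignment:
  0 → 1: 10/10
  1 → 3: 10/19
  3 → 4: 10/10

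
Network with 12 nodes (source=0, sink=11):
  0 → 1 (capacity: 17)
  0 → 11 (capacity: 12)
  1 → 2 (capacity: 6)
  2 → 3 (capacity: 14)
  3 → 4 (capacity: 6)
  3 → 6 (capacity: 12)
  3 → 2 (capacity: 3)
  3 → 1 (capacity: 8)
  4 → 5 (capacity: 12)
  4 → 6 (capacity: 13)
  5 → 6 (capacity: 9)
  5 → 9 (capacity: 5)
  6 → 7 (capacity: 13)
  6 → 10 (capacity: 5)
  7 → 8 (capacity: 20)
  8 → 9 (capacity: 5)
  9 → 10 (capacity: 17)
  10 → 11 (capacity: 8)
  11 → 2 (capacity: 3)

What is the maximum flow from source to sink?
Maximum flow = 18

Max flow: 18

Flow assignment:
  0 → 1: 6/17
  0 → 11: 12/12
  1 → 2: 6/6
  2 → 3: 6/14
  3 → 4: 1/6
  3 → 6: 5/12
  4 → 5: 1/12
  5 → 9: 1/5
  6 → 10: 5/5
  9 → 10: 1/17
  10 → 11: 6/8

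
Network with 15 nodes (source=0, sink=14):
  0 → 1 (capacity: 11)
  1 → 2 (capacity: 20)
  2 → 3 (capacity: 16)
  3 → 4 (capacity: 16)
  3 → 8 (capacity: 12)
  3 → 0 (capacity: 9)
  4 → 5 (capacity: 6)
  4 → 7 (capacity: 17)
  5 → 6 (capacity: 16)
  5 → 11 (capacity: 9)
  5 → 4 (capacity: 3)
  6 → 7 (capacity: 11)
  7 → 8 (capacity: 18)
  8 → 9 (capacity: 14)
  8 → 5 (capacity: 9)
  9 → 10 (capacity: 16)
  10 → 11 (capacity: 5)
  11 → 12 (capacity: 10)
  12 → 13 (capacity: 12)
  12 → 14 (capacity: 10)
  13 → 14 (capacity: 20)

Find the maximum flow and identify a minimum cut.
Max flow = 10, Min cut edges: (11,12)

Maximum flow: 10
Minimum cut: (11,12)
Partition: S = [0, 1, 2, 3, 4, 5, 6, 7, 8, 9, 10, 11], T = [12, 13, 14]

Max-flow min-cut theorem verified: both equal 10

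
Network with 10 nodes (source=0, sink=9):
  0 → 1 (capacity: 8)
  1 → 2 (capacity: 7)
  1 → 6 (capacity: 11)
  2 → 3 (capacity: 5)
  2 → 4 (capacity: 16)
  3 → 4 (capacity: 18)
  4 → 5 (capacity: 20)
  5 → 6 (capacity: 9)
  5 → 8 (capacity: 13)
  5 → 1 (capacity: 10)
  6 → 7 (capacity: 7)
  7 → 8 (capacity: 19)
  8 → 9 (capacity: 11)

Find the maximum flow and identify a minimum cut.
Max flow = 8, Min cut edges: (0,1)

Maximum flow: 8
Minimum cut: (0,1)
Partition: S = [0], T = [1, 2, 3, 4, 5, 6, 7, 8, 9]

Max-flow min-cut theorem verified: both equal 8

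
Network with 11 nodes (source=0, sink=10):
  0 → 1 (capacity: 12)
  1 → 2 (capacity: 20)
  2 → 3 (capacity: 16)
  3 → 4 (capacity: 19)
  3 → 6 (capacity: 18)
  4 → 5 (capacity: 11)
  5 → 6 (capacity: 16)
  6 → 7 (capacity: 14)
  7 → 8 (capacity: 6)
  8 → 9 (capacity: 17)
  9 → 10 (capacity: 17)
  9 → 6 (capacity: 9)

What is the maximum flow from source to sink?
Maximum flow = 6

Max flow: 6

Flow assignment:
  0 → 1: 6/12
  1 → 2: 6/20
  2 → 3: 6/16
  3 → 6: 6/18
  6 → 7: 6/14
  7 → 8: 6/6
  8 → 9: 6/17
  9 → 10: 6/17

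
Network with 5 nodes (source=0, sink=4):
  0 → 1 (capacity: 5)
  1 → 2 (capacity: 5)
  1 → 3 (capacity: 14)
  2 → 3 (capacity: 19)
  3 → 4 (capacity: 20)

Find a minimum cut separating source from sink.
Min cut value = 5, edges: (0,1)

Min cut value: 5
Partition: S = [0], T = [1, 2, 3, 4]
Cut edges: (0,1)

By max-flow min-cut theorem, max flow = min cut = 5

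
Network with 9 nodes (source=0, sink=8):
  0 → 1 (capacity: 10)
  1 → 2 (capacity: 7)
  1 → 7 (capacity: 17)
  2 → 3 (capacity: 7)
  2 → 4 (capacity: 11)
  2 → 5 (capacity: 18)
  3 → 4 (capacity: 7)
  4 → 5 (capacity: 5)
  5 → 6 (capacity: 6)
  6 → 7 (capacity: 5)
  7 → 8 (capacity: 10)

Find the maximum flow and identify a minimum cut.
Max flow = 10, Min cut edges: (7,8)

Maximum flow: 10
Minimum cut: (7,8)
Partition: S = [0, 1, 2, 3, 4, 5, 6, 7], T = [8]

Max-flow min-cut theorem verified: both equal 10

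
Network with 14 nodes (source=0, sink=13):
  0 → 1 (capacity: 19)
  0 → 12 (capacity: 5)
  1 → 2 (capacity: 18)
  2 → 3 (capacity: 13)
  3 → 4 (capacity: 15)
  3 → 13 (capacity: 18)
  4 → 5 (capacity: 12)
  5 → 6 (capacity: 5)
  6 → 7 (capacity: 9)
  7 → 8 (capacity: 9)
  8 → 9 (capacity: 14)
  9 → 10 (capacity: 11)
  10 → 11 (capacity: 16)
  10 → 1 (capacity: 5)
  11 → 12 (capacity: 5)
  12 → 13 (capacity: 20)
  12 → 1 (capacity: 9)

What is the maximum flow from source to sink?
Maximum flow = 18

Max flow: 18

Flow assignment:
  0 → 1: 13/19
  0 → 12: 5/5
  1 → 2: 13/18
  2 → 3: 13/13
  3 → 13: 13/18
  12 → 13: 5/20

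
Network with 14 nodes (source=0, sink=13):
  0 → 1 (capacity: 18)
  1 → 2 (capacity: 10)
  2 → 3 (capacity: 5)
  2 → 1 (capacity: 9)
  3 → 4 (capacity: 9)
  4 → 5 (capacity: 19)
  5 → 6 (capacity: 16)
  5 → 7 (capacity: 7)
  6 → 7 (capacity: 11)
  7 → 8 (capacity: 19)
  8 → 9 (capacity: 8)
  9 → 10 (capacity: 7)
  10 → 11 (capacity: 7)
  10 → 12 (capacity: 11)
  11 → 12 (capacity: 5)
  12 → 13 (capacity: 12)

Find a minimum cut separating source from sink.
Min cut value = 5, edges: (2,3)

Min cut value: 5
Partition: S = [0, 1, 2], T = [3, 4, 5, 6, 7, 8, 9, 10, 11, 12, 13]
Cut edges: (2,3)

By max-flow min-cut theorem, max flow = min cut = 5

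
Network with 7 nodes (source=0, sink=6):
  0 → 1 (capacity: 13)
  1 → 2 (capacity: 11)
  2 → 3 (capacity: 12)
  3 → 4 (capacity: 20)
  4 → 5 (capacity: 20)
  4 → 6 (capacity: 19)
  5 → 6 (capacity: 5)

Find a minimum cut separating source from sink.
Min cut value = 11, edges: (1,2)

Min cut value: 11
Partition: S = [0, 1], T = [2, 3, 4, 5, 6]
Cut edges: (1,2)

By max-flow min-cut theorem, max flow = min cut = 11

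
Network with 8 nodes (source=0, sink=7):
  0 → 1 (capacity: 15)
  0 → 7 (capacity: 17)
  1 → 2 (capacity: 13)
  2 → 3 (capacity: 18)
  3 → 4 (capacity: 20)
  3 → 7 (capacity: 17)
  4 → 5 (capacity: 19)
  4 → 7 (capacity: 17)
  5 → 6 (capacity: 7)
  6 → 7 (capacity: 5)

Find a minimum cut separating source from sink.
Min cut value = 30, edges: (0,7), (1,2)

Min cut value: 30
Partition: S = [0, 1], T = [2, 3, 4, 5, 6, 7]
Cut edges: (0,7), (1,2)

By max-flow min-cut theorem, max flow = min cut = 30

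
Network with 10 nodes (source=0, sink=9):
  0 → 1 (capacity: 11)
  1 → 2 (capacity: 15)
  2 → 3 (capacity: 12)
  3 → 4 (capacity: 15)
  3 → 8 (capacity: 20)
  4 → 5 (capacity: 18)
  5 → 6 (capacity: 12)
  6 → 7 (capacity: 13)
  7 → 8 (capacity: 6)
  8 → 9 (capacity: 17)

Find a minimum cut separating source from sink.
Min cut value = 11, edges: (0,1)

Min cut value: 11
Partition: S = [0], T = [1, 2, 3, 4, 5, 6, 7, 8, 9]
Cut edges: (0,1)

By max-flow min-cut theorem, max flow = min cut = 11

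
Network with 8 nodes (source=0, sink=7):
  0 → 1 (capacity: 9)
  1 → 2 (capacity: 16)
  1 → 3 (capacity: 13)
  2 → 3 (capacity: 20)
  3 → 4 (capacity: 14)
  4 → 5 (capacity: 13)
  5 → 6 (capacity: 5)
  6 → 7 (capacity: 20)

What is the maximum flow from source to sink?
Maximum flow = 5

Max flow: 5

Flow assignment:
  0 → 1: 5/9
  1 → 3: 5/13
  3 → 4: 5/14
  4 → 5: 5/13
  5 → 6: 5/5
  6 → 7: 5/20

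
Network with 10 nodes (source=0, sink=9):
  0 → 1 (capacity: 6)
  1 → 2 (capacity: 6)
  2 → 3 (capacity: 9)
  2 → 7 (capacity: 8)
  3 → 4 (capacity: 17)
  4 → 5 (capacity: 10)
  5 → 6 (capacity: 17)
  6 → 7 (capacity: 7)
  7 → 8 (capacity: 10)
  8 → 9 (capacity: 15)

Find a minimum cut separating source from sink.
Min cut value = 6, edges: (1,2)

Min cut value: 6
Partition: S = [0, 1], T = [2, 3, 4, 5, 6, 7, 8, 9]
Cut edges: (1,2)

By max-flow min-cut theorem, max flow = min cut = 6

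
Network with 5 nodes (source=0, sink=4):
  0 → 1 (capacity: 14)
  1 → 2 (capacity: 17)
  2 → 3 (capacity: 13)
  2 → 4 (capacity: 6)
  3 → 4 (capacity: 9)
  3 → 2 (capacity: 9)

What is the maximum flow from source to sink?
Maximum flow = 14

Max flow: 14

Flow assignment:
  0 → 1: 14/14
  1 → 2: 14/17
  2 → 3: 8/13
  2 → 4: 6/6
  3 → 4: 8/9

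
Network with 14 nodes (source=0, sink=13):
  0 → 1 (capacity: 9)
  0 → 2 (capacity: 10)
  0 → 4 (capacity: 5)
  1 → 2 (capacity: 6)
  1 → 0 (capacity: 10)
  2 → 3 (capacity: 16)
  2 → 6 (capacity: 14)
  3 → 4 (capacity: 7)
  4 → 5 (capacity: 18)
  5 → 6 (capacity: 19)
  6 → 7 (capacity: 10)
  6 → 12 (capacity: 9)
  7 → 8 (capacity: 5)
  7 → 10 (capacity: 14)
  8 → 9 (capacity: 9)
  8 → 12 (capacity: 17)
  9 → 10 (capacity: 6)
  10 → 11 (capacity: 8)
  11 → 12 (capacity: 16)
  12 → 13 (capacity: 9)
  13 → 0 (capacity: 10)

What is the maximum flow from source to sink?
Maximum flow = 9

Max flow: 9

Flow assignment:
  0 → 1: 6/9
  0 → 4: 3/5
  1 → 2: 6/6
  2 → 3: 2/16
  2 → 6: 4/14
  3 → 4: 2/7
  4 → 5: 5/18
  5 → 6: 5/19
  6 → 7: 9/10
  7 → 8: 4/5
  7 → 10: 5/14
  8 → 12: 4/17
  10 → 11: 5/8
  11 → 12: 5/16
  12 → 13: 9/9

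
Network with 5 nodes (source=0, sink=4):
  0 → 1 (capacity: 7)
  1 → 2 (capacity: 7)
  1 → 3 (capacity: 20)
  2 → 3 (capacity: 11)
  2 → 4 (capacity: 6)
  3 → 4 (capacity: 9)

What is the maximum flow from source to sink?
Maximum flow = 7

Max flow: 7

Flow assignment:
  0 → 1: 7/7
  1 → 2: 7/7
  2 → 3: 1/11
  2 → 4: 6/6
  3 → 4: 1/9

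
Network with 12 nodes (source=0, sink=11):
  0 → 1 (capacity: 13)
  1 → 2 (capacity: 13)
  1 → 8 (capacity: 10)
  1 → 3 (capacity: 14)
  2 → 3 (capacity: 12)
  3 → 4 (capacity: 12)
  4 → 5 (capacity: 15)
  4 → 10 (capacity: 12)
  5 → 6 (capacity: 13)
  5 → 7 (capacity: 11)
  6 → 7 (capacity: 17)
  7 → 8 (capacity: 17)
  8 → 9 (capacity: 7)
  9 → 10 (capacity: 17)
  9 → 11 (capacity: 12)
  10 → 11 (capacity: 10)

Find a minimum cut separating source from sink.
Min cut value = 13, edges: (0,1)

Min cut value: 13
Partition: S = [0], T = [1, 2, 3, 4, 5, 6, 7, 8, 9, 10, 11]
Cut edges: (0,1)

By max-flow min-cut theorem, max flow = min cut = 13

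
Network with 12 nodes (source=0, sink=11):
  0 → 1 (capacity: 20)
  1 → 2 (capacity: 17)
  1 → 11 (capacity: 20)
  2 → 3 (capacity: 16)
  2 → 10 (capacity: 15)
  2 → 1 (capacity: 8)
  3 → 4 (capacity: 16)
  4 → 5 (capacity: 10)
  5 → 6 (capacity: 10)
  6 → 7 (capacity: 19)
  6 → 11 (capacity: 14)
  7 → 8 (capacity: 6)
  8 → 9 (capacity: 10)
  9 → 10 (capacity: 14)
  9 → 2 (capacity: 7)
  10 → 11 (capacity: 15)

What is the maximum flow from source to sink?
Maximum flow = 20

Max flow: 20

Flow assignment:
  0 → 1: 20/20
  1 → 11: 20/20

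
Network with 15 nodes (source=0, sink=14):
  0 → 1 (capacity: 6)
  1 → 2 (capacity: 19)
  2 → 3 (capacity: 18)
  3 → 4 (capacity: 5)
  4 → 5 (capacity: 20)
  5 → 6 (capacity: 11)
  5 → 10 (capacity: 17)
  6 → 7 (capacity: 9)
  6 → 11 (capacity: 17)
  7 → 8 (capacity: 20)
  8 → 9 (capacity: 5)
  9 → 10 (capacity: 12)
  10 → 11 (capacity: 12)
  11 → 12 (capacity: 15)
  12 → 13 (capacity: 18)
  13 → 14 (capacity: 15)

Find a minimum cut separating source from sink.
Min cut value = 5, edges: (3,4)

Min cut value: 5
Partition: S = [0, 1, 2, 3], T = [4, 5, 6, 7, 8, 9, 10, 11, 12, 13, 14]
Cut edges: (3,4)

By max-flow min-cut theorem, max flow = min cut = 5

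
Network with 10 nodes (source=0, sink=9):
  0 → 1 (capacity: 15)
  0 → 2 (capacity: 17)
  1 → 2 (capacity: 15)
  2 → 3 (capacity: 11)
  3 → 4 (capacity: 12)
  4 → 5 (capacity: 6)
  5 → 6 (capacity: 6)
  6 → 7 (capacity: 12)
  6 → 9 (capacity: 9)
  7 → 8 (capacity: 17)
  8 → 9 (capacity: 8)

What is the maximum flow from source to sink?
Maximum flow = 6

Max flow: 6

Flow assignment:
  0 → 2: 6/17
  2 → 3: 6/11
  3 → 4: 6/12
  4 → 5: 6/6
  5 → 6: 6/6
  6 → 9: 6/9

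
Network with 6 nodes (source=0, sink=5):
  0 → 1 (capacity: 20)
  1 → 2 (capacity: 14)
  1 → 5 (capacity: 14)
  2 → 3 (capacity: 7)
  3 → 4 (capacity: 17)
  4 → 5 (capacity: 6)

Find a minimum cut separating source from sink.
Min cut value = 20, edges: (1,5), (4,5)

Min cut value: 20
Partition: S = [0, 1, 2, 3, 4], T = [5]
Cut edges: (1,5), (4,5)

By max-flow min-cut theorem, max flow = min cut = 20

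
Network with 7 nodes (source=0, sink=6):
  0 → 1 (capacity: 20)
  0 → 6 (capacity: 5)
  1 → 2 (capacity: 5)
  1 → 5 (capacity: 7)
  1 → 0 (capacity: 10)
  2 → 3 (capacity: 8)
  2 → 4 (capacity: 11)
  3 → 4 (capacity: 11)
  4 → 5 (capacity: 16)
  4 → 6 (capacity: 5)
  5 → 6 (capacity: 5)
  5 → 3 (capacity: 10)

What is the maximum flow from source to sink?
Maximum flow = 15

Max flow: 15

Flow assignment:
  0 → 1: 10/20
  0 → 6: 5/5
  1 → 2: 3/5
  1 → 5: 7/7
  2 → 4: 3/11
  3 → 4: 2/11
  4 → 6: 5/5
  5 → 6: 5/5
  5 → 3: 2/10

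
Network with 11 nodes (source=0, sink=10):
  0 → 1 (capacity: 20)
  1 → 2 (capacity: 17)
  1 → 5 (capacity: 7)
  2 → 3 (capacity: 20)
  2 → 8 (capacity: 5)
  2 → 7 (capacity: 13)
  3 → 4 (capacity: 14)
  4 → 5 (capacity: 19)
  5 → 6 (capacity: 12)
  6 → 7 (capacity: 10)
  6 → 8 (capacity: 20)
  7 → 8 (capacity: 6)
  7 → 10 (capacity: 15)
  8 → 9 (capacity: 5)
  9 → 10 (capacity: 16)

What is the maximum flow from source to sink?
Maximum flow = 20

Max flow: 20

Flow assignment:
  0 → 1: 20/20
  1 → 2: 17/17
  1 → 5: 3/7
  2 → 8: 4/5
  2 → 7: 13/13
  5 → 6: 3/12
  6 → 7: 2/10
  6 → 8: 1/20
  7 → 10: 15/15
  8 → 9: 5/5
  9 → 10: 5/16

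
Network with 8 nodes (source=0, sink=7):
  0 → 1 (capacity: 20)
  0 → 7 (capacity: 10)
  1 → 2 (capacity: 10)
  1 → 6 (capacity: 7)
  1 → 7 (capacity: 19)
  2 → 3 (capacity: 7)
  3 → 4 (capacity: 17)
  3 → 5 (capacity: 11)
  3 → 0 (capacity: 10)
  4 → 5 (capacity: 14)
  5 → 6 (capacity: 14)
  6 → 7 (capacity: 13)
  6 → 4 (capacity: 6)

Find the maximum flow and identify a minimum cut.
Max flow = 30, Min cut edges: (0,1), (0,7)

Maximum flow: 30
Minimum cut: (0,1), (0,7)
Partition: S = [0], T = [1, 2, 3, 4, 5, 6, 7]

Max-flow min-cut theorem verified: both equal 30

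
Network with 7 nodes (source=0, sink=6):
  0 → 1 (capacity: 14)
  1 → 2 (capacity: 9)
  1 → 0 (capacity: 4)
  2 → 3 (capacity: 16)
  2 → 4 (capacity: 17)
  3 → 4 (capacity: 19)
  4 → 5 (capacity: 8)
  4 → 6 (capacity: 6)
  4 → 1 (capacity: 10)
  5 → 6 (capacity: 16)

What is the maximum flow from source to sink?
Maximum flow = 9

Max flow: 9

Flow assignment:
  0 → 1: 9/14
  1 → 2: 9/9
  2 → 4: 9/17
  4 → 5: 3/8
  4 → 6: 6/6
  5 → 6: 3/16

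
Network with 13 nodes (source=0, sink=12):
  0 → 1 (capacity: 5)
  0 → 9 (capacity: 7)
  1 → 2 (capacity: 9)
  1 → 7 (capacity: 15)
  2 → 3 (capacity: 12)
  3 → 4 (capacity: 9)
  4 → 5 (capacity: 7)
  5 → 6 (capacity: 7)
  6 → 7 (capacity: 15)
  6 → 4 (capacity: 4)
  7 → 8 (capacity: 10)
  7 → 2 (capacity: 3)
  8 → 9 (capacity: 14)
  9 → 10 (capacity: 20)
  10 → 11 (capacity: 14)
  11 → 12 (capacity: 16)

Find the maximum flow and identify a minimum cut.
Max flow = 12, Min cut edges: (0,1), (0,9)

Maximum flow: 12
Minimum cut: (0,1), (0,9)
Partition: S = [0], T = [1, 2, 3, 4, 5, 6, 7, 8, 9, 10, 11, 12]

Max-flow min-cut theorem verified: both equal 12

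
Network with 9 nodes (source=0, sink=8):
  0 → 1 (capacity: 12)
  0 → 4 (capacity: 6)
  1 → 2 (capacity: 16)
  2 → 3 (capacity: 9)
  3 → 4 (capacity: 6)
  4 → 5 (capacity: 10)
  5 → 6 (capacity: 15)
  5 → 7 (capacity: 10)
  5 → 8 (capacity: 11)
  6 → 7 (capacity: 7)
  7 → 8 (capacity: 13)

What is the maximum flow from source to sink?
Maximum flow = 10

Max flow: 10

Flow assignment:
  0 → 1: 6/12
  0 → 4: 4/6
  1 → 2: 6/16
  2 → 3: 6/9
  3 → 4: 6/6
  4 → 5: 10/10
  5 → 8: 10/11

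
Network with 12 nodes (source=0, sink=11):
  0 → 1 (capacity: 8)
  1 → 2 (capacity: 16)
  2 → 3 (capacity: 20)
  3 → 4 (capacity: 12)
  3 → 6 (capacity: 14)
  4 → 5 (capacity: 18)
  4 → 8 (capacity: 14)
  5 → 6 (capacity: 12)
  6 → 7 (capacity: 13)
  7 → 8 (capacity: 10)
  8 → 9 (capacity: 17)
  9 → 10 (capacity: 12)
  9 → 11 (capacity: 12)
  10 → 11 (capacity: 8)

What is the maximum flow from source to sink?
Maximum flow = 8

Max flow: 8

Flow assignment:
  0 → 1: 8/8
  1 → 2: 8/16
  2 → 3: 8/20
  3 → 4: 8/12
  4 → 8: 8/14
  8 → 9: 8/17
  9 → 11: 8/12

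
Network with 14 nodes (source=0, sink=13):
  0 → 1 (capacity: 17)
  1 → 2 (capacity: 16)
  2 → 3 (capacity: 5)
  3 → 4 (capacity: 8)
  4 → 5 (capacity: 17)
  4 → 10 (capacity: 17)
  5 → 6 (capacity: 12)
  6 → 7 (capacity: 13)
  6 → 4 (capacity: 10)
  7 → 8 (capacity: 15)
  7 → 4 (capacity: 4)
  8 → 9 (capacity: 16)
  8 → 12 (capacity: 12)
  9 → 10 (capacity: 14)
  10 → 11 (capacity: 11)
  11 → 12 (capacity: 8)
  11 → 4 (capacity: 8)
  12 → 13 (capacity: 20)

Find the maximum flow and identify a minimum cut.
Max flow = 5, Min cut edges: (2,3)

Maximum flow: 5
Minimum cut: (2,3)
Partition: S = [0, 1, 2], T = [3, 4, 5, 6, 7, 8, 9, 10, 11, 12, 13]

Max-flow min-cut theorem verified: both equal 5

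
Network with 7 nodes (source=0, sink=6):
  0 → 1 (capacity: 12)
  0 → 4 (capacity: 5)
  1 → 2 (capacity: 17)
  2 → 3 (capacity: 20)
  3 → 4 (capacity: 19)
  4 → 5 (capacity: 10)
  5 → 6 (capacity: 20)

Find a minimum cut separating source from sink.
Min cut value = 10, edges: (4,5)

Min cut value: 10
Partition: S = [0, 1, 2, 3, 4], T = [5, 6]
Cut edges: (4,5)

By max-flow min-cut theorem, max flow = min cut = 10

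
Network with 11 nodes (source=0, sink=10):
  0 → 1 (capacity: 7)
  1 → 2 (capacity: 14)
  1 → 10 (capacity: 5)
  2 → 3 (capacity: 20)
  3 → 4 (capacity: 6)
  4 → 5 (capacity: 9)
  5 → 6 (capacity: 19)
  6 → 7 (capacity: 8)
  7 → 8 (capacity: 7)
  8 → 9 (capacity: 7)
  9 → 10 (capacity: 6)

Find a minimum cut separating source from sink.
Min cut value = 7, edges: (0,1)

Min cut value: 7
Partition: S = [0], T = [1, 2, 3, 4, 5, 6, 7, 8, 9, 10]
Cut edges: (0,1)

By max-flow min-cut theorem, max flow = min cut = 7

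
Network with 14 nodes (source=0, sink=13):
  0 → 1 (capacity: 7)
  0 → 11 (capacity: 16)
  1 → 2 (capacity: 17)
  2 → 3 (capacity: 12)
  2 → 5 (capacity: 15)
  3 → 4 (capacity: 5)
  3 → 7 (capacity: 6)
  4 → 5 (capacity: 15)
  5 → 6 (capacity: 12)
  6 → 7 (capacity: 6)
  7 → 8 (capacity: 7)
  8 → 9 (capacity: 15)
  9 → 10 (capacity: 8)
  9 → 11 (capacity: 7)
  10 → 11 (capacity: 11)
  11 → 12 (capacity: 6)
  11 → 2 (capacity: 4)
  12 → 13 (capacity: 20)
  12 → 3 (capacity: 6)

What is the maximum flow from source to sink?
Maximum flow = 6

Max flow: 6

Flow assignment:
  0 → 1: 6/7
  1 → 2: 6/17
  2 → 3: 5/12
  2 → 5: 1/15
  3 → 7: 5/6
  5 → 6: 1/12
  6 → 7: 1/6
  7 → 8: 6/7
  8 → 9: 6/15
  9 → 11: 6/7
  11 → 12: 6/6
  12 → 13: 6/20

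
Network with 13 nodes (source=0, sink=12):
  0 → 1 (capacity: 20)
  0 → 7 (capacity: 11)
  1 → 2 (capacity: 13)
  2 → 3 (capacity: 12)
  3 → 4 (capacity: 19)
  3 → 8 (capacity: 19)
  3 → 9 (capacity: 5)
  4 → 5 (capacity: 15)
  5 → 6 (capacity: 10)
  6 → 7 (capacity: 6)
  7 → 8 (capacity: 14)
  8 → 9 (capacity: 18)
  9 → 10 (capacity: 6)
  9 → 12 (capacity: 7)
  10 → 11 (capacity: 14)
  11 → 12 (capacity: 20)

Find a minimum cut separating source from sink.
Min cut value = 13, edges: (9,10), (9,12)

Min cut value: 13
Partition: S = [0, 1, 2, 3, 4, 5, 6, 7, 8, 9], T = [10, 11, 12]
Cut edges: (9,10), (9,12)

By max-flow min-cut theorem, max flow = min cut = 13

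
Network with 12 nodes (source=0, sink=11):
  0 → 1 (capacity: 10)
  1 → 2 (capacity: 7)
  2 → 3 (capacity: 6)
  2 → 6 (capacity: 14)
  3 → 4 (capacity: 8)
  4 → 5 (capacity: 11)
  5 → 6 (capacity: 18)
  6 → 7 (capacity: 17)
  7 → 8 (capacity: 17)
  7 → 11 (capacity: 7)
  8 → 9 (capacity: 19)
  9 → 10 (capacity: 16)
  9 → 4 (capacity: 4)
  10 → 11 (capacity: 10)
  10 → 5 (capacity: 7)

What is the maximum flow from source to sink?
Maximum flow = 7

Max flow: 7

Flow assignment:
  0 → 1: 7/10
  1 → 2: 7/7
  2 → 6: 7/14
  6 → 7: 7/17
  7 → 11: 7/7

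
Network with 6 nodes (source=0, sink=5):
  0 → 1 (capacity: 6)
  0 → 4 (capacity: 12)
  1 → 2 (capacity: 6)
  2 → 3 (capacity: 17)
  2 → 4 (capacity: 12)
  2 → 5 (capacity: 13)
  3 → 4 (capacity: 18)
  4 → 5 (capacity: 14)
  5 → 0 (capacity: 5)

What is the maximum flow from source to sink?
Maximum flow = 18

Max flow: 18

Flow assignment:
  0 → 1: 6/6
  0 → 4: 12/12
  1 → 2: 6/6
  2 → 5: 6/13
  4 → 5: 12/14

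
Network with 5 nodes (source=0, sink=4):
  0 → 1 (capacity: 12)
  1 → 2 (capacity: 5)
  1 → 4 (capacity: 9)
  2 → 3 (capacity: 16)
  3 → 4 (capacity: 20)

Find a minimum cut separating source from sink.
Min cut value = 12, edges: (0,1)

Min cut value: 12
Partition: S = [0], T = [1, 2, 3, 4]
Cut edges: (0,1)

By max-flow min-cut theorem, max flow = min cut = 12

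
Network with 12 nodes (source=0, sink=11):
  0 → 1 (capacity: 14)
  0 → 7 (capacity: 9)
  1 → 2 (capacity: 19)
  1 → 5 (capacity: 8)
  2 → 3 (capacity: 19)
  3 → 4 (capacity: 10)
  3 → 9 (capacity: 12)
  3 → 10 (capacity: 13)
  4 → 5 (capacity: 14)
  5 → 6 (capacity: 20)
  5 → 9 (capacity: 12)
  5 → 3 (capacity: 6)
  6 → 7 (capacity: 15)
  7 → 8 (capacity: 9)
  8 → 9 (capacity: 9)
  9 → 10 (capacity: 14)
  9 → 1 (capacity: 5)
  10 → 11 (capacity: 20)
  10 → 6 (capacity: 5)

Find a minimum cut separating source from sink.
Min cut value = 20, edges: (10,11)

Min cut value: 20
Partition: S = [0, 1, 2, 3, 4, 5, 6, 7, 8, 9, 10], T = [11]
Cut edges: (10,11)

By max-flow min-cut theorem, max flow = min cut = 20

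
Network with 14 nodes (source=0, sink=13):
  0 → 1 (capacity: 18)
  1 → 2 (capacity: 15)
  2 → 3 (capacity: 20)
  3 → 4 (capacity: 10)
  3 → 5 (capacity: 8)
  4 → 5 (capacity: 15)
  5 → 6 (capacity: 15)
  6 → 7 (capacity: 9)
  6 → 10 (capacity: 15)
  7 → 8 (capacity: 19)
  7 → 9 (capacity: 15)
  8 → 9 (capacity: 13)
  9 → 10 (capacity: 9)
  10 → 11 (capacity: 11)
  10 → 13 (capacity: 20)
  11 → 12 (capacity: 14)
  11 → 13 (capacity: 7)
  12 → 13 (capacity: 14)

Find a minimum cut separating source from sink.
Min cut value = 15, edges: (5,6)

Min cut value: 15
Partition: S = [0, 1, 2, 3, 4, 5], T = [6, 7, 8, 9, 10, 11, 12, 13]
Cut edges: (5,6)

By max-flow min-cut theorem, max flow = min cut = 15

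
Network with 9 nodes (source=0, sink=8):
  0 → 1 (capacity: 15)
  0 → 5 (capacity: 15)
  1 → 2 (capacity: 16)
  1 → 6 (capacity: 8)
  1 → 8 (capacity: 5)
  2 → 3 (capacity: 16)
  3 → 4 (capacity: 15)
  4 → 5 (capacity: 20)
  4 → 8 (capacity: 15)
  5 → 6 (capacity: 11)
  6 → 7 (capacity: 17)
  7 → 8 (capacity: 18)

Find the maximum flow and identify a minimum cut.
Max flow = 26, Min cut edges: (0,1), (5,6)

Maximum flow: 26
Minimum cut: (0,1), (5,6)
Partition: S = [0, 5], T = [1, 2, 3, 4, 6, 7, 8]

Max-flow min-cut theorem verified: both equal 26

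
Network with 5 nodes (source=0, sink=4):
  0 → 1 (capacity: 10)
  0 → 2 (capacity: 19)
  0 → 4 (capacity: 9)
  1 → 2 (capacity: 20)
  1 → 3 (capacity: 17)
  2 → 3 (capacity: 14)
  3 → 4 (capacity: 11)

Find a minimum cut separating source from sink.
Min cut value = 20, edges: (0,4), (3,4)

Min cut value: 20
Partition: S = [0, 1, 2, 3], T = [4]
Cut edges: (0,4), (3,4)

By max-flow min-cut theorem, max flow = min cut = 20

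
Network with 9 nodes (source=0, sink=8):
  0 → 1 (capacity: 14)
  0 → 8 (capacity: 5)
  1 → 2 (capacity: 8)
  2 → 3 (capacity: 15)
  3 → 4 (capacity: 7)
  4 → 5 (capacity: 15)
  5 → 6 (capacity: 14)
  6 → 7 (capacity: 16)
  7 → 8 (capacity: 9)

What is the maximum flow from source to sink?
Maximum flow = 12

Max flow: 12

Flow assignment:
  0 → 1: 7/14
  0 → 8: 5/5
  1 → 2: 7/8
  2 → 3: 7/15
  3 → 4: 7/7
  4 → 5: 7/15
  5 → 6: 7/14
  6 → 7: 7/16
  7 → 8: 7/9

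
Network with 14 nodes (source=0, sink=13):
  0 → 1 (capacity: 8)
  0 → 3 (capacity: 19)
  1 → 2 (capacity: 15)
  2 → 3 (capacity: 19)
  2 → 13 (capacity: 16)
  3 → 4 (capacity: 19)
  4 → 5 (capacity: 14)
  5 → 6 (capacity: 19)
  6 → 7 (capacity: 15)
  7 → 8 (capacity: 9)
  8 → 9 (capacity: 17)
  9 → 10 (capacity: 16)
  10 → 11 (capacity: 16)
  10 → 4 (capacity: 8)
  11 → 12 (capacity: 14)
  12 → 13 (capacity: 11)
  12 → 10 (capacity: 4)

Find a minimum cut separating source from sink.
Min cut value = 17, edges: (0,1), (7,8)

Min cut value: 17
Partition: S = [0, 3, 4, 5, 6, 7], T = [1, 2, 8, 9, 10, 11, 12, 13]
Cut edges: (0,1), (7,8)

By max-flow min-cut theorem, max flow = min cut = 17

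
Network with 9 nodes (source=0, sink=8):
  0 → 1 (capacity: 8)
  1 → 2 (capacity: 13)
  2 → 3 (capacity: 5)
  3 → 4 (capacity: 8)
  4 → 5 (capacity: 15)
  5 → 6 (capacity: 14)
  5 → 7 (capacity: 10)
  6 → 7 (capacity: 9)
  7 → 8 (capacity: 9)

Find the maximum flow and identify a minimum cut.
Max flow = 5, Min cut edges: (2,3)

Maximum flow: 5
Minimum cut: (2,3)
Partition: S = [0, 1, 2], T = [3, 4, 5, 6, 7, 8]

Max-flow min-cut theorem verified: both equal 5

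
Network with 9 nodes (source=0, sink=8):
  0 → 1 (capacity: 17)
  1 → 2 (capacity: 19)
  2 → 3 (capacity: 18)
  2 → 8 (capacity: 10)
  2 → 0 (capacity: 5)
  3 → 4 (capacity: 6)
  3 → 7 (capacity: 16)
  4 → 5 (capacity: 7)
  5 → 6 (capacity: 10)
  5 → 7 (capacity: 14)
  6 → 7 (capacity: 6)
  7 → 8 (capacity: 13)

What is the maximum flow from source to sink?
Maximum flow = 17

Max flow: 17

Flow assignment:
  0 → 1: 17/17
  1 → 2: 17/19
  2 → 3: 7/18
  2 → 8: 10/10
  3 → 7: 7/16
  7 → 8: 7/13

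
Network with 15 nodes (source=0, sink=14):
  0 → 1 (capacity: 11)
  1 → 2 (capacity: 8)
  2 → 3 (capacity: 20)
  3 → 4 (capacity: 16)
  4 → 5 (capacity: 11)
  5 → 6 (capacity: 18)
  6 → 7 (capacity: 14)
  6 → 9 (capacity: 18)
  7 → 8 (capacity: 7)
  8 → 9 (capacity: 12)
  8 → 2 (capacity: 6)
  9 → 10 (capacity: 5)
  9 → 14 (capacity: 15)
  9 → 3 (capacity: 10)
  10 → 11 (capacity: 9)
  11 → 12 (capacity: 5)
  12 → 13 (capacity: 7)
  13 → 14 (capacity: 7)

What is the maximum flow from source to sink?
Maximum flow = 8

Max flow: 8

Flow assignment:
  0 → 1: 8/11
  1 → 2: 8/8
  2 → 3: 8/20
  3 → 4: 8/16
  4 → 5: 8/11
  5 → 6: 8/18
  6 → 9: 8/18
  9 → 14: 8/15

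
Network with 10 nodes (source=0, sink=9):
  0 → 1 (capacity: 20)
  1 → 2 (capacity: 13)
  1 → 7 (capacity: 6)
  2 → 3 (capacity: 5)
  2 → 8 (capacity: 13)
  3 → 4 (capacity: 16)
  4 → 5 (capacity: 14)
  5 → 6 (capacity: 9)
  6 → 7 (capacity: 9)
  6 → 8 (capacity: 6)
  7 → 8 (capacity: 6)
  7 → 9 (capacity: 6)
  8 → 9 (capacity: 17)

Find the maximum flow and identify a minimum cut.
Max flow = 19, Min cut edges: (1,2), (1,7)

Maximum flow: 19
Minimum cut: (1,2), (1,7)
Partition: S = [0, 1], T = [2, 3, 4, 5, 6, 7, 8, 9]

Max-flow min-cut theorem verified: both equal 19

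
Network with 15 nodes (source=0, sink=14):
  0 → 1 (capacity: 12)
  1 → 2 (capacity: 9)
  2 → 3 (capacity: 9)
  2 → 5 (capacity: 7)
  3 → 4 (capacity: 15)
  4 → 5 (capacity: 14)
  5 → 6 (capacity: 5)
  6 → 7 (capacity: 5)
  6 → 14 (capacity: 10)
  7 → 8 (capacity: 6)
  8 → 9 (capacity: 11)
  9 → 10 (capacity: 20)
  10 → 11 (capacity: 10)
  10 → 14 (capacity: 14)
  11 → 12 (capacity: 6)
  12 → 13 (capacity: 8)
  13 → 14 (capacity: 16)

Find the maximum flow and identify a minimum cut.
Max flow = 5, Min cut edges: (5,6)

Maximum flow: 5
Minimum cut: (5,6)
Partition: S = [0, 1, 2, 3, 4, 5], T = [6, 7, 8, 9, 10, 11, 12, 13, 14]

Max-flow min-cut theorem verified: both equal 5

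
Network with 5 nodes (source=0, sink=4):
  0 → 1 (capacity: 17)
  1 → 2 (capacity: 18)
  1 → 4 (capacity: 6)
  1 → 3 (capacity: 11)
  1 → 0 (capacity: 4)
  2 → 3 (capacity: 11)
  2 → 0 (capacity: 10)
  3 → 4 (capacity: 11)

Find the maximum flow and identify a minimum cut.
Max flow = 17, Min cut edges: (1,4), (3,4)

Maximum flow: 17
Minimum cut: (1,4), (3,4)
Partition: S = [0, 1, 2, 3], T = [4]

Max-flow min-cut theorem verified: both equal 17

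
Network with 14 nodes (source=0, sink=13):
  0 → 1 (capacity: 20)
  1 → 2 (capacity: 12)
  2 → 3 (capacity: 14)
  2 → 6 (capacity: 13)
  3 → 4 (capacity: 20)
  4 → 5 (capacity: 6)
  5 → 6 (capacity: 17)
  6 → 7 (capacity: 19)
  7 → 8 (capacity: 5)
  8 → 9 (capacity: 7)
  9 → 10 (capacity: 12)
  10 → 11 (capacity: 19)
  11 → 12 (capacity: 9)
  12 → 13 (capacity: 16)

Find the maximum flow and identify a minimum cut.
Max flow = 5, Min cut edges: (7,8)

Maximum flow: 5
Minimum cut: (7,8)
Partition: S = [0, 1, 2, 3, 4, 5, 6, 7], T = [8, 9, 10, 11, 12, 13]

Max-flow min-cut theorem verified: both equal 5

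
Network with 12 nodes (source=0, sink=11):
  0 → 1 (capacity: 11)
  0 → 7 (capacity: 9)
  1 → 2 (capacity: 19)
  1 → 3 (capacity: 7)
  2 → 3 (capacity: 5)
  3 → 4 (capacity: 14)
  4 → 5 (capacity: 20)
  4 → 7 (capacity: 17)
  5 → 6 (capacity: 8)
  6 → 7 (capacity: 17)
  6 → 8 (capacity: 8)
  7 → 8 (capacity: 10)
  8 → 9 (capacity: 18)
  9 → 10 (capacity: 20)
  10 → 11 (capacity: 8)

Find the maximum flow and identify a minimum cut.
Max flow = 8, Min cut edges: (10,11)

Maximum flow: 8
Minimum cut: (10,11)
Partition: S = [0, 1, 2, 3, 4, 5, 6, 7, 8, 9, 10], T = [11]

Max-flow min-cut theorem verified: both equal 8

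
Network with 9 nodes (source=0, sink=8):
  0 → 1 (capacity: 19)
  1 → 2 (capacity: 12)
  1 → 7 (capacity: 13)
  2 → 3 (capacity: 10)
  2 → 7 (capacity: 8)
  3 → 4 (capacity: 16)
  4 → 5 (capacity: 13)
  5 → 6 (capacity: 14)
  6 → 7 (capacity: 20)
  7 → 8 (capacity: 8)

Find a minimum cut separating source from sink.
Min cut value = 8, edges: (7,8)

Min cut value: 8
Partition: S = [0, 1, 2, 3, 4, 5, 6, 7], T = [8]
Cut edges: (7,8)

By max-flow min-cut theorem, max flow = min cut = 8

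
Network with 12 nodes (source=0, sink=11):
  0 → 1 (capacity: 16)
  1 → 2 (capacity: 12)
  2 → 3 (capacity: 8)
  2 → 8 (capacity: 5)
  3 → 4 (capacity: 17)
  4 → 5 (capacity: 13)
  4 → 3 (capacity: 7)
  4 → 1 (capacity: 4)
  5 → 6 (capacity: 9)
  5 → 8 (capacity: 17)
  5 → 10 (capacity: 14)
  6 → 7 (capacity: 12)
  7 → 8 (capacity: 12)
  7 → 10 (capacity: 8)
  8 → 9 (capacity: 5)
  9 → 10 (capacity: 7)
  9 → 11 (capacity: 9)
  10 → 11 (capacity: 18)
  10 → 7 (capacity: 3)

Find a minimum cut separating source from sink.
Min cut value = 12, edges: (1,2)

Min cut value: 12
Partition: S = [0, 1], T = [2, 3, 4, 5, 6, 7, 8, 9, 10, 11]
Cut edges: (1,2)

By max-flow min-cut theorem, max flow = min cut = 12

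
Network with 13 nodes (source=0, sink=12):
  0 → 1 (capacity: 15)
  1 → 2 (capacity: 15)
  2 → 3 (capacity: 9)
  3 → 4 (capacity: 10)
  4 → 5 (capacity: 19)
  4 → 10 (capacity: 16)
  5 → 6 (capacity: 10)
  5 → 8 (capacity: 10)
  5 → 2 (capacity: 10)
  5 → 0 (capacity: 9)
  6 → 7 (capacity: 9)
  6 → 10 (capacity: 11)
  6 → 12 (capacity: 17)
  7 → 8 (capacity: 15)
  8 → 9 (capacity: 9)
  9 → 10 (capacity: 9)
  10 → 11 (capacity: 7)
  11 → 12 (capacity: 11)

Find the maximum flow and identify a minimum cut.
Max flow = 9, Min cut edges: (2,3)

Maximum flow: 9
Minimum cut: (2,3)
Partition: S = [0, 1, 2], T = [3, 4, 5, 6, 7, 8, 9, 10, 11, 12]

Max-flow min-cut theorem verified: both equal 9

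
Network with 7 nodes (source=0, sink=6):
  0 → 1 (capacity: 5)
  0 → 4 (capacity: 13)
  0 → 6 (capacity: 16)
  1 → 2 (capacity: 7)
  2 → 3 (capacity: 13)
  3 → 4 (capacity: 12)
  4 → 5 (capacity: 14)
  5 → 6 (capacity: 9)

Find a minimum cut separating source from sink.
Min cut value = 25, edges: (0,6), (5,6)

Min cut value: 25
Partition: S = [0, 1, 2, 3, 4, 5], T = [6]
Cut edges: (0,6), (5,6)

By max-flow min-cut theorem, max flow = min cut = 25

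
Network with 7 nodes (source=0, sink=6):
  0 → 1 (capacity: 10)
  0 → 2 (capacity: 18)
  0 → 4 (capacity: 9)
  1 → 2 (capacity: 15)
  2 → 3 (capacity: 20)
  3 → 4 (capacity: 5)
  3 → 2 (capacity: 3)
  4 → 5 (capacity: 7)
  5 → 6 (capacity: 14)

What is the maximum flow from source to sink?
Maximum flow = 7

Max flow: 7

Flow assignment:
  0 → 1: 5/10
  0 → 4: 2/9
  1 → 2: 5/15
  2 → 3: 5/20
  3 → 4: 5/5
  4 → 5: 7/7
  5 → 6: 7/14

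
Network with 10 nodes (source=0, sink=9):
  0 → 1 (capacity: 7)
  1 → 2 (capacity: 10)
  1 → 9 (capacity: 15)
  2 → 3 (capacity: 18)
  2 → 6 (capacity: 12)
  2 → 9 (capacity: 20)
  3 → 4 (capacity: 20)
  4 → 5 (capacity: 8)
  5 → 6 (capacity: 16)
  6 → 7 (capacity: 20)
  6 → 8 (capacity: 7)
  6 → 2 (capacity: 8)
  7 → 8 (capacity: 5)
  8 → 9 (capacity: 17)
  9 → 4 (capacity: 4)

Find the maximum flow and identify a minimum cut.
Max flow = 7, Min cut edges: (0,1)

Maximum flow: 7
Minimum cut: (0,1)
Partition: S = [0], T = [1, 2, 3, 4, 5, 6, 7, 8, 9]

Max-flow min-cut theorem verified: both equal 7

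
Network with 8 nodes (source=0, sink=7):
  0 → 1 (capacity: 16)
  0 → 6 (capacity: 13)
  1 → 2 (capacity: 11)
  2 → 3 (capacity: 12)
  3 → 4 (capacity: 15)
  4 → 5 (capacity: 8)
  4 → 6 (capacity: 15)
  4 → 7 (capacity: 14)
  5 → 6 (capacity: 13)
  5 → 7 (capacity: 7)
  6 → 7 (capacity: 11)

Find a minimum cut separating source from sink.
Min cut value = 22, edges: (1,2), (6,7)

Min cut value: 22
Partition: S = [0, 1, 6], T = [2, 3, 4, 5, 7]
Cut edges: (1,2), (6,7)

By max-flow min-cut theorem, max flow = min cut = 22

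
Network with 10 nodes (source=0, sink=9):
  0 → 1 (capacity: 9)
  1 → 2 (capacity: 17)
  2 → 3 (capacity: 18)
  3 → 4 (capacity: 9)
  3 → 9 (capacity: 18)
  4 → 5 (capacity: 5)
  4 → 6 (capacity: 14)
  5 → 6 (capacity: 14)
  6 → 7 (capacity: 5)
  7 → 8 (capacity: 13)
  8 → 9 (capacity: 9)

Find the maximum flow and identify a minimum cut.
Max flow = 9, Min cut edges: (0,1)

Maximum flow: 9
Minimum cut: (0,1)
Partition: S = [0], T = [1, 2, 3, 4, 5, 6, 7, 8, 9]

Max-flow min-cut theorem verified: both equal 9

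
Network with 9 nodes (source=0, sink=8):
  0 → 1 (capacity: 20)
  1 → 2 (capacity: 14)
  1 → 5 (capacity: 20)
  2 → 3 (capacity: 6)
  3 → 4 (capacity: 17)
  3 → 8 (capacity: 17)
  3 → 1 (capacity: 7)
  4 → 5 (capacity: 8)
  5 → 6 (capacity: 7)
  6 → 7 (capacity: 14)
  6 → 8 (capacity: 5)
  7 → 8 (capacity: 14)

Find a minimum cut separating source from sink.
Min cut value = 13, edges: (2,3), (5,6)

Min cut value: 13
Partition: S = [0, 1, 2, 4, 5], T = [3, 6, 7, 8]
Cut edges: (2,3), (5,6)

By max-flow min-cut theorem, max flow = min cut = 13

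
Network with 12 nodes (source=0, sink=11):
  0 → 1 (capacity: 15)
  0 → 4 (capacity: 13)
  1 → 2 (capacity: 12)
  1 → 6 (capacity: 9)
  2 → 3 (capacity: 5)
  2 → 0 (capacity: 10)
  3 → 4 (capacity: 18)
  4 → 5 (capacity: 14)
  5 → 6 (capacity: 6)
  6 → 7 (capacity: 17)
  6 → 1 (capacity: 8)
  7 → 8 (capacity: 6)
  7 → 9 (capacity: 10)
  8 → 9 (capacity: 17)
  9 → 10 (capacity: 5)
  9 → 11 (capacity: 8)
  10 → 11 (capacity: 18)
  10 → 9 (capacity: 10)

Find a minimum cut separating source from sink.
Min cut value = 13, edges: (9,10), (9,11)

Min cut value: 13
Partition: S = [0, 1, 2, 3, 4, 5, 6, 7, 8, 9], T = [10, 11]
Cut edges: (9,10), (9,11)

By max-flow min-cut theorem, max flow = min cut = 13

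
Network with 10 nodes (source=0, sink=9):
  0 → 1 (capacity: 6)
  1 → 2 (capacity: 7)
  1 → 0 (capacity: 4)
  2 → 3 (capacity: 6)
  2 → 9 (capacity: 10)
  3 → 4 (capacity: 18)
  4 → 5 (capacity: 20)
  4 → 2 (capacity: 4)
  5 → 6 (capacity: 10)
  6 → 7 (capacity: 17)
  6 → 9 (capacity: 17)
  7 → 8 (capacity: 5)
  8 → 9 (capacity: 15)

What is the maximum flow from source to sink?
Maximum flow = 6

Max flow: 6

Flow assignment:
  0 → 1: 6/6
  1 → 2: 6/7
  2 → 9: 6/10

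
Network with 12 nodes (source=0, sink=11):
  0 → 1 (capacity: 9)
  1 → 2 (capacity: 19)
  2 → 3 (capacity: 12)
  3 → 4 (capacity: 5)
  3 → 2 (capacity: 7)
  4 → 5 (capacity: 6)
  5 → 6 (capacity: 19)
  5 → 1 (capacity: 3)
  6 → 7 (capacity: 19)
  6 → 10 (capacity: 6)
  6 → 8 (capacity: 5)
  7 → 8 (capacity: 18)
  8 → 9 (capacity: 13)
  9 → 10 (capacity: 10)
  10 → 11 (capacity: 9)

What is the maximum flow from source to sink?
Maximum flow = 5

Max flow: 5

Flow assignment:
  0 → 1: 5/9
  1 → 2: 5/19
  2 → 3: 5/12
  3 → 4: 5/5
  4 → 5: 5/6
  5 → 6: 5/19
  6 → 10: 5/6
  10 → 11: 5/9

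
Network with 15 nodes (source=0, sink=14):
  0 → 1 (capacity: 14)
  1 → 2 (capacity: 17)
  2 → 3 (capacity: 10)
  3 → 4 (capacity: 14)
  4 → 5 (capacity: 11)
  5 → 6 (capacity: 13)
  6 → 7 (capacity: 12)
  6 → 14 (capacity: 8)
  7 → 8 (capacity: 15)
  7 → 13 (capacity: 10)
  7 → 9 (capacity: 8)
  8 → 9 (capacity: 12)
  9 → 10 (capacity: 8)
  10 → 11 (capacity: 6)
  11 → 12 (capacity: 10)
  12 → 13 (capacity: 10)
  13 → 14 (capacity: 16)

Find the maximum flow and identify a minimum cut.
Max flow = 10, Min cut edges: (2,3)

Maximum flow: 10
Minimum cut: (2,3)
Partition: S = [0, 1, 2], T = [3, 4, 5, 6, 7, 8, 9, 10, 11, 12, 13, 14]

Max-flow min-cut theorem verified: both equal 10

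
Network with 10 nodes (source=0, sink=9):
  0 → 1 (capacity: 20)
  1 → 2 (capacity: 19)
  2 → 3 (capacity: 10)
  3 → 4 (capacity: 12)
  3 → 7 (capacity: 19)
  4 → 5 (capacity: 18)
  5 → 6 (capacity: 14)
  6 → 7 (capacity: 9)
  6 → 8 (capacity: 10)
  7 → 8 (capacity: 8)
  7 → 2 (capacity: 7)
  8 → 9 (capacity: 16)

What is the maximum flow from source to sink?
Maximum flow = 10

Max flow: 10

Flow assignment:
  0 → 1: 10/20
  1 → 2: 10/19
  2 → 3: 10/10
  3 → 4: 2/12
  3 → 7: 8/19
  4 → 5: 2/18
  5 → 6: 2/14
  6 → 8: 2/10
  7 → 8: 8/8
  8 → 9: 10/16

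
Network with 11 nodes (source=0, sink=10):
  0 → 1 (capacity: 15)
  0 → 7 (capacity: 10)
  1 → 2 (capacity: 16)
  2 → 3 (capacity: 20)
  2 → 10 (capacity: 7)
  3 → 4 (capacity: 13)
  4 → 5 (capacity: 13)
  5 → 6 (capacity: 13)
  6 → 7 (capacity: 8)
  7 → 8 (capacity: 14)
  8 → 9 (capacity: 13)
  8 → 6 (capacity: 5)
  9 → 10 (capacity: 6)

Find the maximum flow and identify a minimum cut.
Max flow = 13, Min cut edges: (2,10), (9,10)

Maximum flow: 13
Minimum cut: (2,10), (9,10)
Partition: S = [0, 1, 2, 3, 4, 5, 6, 7, 8, 9], T = [10]

Max-flow min-cut theorem verified: both equal 13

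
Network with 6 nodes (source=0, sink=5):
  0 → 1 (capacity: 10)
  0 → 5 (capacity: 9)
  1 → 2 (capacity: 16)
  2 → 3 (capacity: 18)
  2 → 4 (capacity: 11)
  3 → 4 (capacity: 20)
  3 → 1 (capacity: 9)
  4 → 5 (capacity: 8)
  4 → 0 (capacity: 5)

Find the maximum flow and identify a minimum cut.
Max flow = 17, Min cut edges: (0,5), (4,5)

Maximum flow: 17
Minimum cut: (0,5), (4,5)
Partition: S = [0, 1, 2, 3, 4], T = [5]

Max-flow min-cut theorem verified: both equal 17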